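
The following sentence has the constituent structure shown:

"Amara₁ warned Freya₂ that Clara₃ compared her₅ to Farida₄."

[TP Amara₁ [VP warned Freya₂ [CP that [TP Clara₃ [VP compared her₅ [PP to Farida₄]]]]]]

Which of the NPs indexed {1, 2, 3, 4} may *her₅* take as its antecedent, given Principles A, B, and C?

{1, 2}

*her* is a pronoun, so Principle B applies: it must be free in its binding domain.
Binding domain of *her₅*: the embedded TP, whose subject is Clara₃.
*Amara₁* c-commands the pronoun but from outside its binding domain, and is not c-commanded by it → coindexation permitted.
*Freya₂* c-commands the pronoun but from outside its binding domain, and is not c-commanded by it → coindexation permitted.
*Clara₃* c-commands the pronoun within its binding domain → coindexation would violate Principle B.
*Farida₄*: the pronoun c-commands this R-expression → coindexation would violate Principle C on *Farida₄*.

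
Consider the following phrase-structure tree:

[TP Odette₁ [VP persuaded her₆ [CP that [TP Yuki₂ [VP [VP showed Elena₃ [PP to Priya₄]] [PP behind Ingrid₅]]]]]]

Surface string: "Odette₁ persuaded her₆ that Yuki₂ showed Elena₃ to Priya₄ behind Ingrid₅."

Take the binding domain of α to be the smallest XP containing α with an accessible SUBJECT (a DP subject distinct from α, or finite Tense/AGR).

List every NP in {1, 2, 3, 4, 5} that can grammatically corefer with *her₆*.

*her* is a pronoun, so Principle B applies: it must be free in its binding domain.
Binding domain of *her₆*: the matrix TP, whose subject is Odette₁.
*Odette₁* c-commands the pronoun within its binding domain → coindexation would violate Principle B.
*Yuki₂*: the pronoun c-commands this R-expression → coindexation would violate Principle C on *Yuki₂*.
*Elena₃*: the pronoun c-commands this R-expression → coindexation would violate Principle C on *Elena₃*.
*Priya₄*: the pronoun c-commands this R-expression → coindexation would violate Principle C on *Priya₄*.
*Ingrid₅*: the pronoun c-commands this R-expression → coindexation would violate Principle C on *Ingrid₅*.

none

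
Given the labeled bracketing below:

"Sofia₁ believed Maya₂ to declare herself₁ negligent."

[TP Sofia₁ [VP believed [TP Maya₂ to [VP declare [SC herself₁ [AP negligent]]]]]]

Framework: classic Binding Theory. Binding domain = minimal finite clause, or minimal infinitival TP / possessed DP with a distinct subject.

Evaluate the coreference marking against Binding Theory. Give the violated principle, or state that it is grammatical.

The two coindexed NPs are *Sofia₁* and *herself₁*.
*herself₁* is an anaphor. Principle A requires it to be bound within its binding domain — the embedded TP, whose subject is Maya₂.
Within that domain it is c-commanded by *Maya₂*, which does not share its index.
*Sofia₁* does c-command the anaphor, but from outside its binding domain.
The anaphor is unbound in its domain → Principle A violation.

Principle A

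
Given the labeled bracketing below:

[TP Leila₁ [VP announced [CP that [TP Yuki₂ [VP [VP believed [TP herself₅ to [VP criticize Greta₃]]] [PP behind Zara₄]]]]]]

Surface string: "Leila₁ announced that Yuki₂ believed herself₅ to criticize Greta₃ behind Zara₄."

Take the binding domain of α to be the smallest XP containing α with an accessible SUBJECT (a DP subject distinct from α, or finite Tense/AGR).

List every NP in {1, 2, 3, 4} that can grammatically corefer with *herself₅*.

*herself* is an anaphor, so Principle A applies: it must be bound in its binding domain.
Binding domain of *herself₅*: the embedded TP, whose subject is Yuki₂.
*Leila₁* c-commands the anaphor but is outside its binding domain → cannot satisfy Principle A.
*Yuki₂* c-commands the anaphor within its binding domain → licit binder.
*Greta₃* does not c-command the anaphor → cannot bind it.
*Zara₄* does not c-command the anaphor → cannot bind it.

{2}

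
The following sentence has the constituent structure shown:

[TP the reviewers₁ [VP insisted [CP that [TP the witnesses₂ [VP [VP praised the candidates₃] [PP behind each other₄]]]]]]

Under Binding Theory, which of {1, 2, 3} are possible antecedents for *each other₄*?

{2}

*each other* is an anaphor, so Principle A applies: it must be bound in its binding domain.
Binding domain of *each other₄*: the embedded TP, whose subject is the witnesses₂.
*the reviewers₁* c-commands the anaphor but is outside its binding domain → cannot satisfy Principle A.
*the witnesses₂* c-commands the anaphor within its binding domain → licit binder.
*the candidates₃* does not c-command the anaphor → cannot bind it.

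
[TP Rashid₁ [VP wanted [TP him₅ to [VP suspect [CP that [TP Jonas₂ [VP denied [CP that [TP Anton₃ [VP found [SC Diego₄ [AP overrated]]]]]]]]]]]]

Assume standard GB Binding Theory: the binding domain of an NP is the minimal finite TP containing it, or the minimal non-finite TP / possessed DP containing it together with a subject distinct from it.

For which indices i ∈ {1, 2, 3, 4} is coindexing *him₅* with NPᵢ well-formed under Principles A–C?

none

*him* is a pronoun, so Principle B applies: it must be free in its binding domain.
Binding domain of *him₅*: the matrix TP, whose subject is Rashid₁.
*Rashid₁* c-commands the pronoun within its binding domain → coindexation would violate Principle B.
*Jonas₂*: the pronoun c-commands this R-expression → coindexation would violate Principle C on *Jonas₂*.
*Anton₃*: the pronoun c-commands this R-expression → coindexation would violate Principle C on *Anton₃*.
*Diego₄*: the pronoun c-commands this R-expression → coindexation would violate Principle C on *Diego₄*.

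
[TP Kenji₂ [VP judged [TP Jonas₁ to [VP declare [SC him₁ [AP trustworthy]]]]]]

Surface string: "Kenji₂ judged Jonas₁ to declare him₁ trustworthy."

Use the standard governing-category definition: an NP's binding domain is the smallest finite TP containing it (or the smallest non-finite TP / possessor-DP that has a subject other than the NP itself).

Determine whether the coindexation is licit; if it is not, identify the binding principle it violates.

Principle B

The two coindexed NPs are *Jonas₁* and *him₁*.
*him₁* is a pronoun. Its binding domain is the embedded TP, whose subject is Jonas₁.
*Jonas₁* c-commands it within that domain and carries the same index.
The pronoun is locally bound → Principle B violation.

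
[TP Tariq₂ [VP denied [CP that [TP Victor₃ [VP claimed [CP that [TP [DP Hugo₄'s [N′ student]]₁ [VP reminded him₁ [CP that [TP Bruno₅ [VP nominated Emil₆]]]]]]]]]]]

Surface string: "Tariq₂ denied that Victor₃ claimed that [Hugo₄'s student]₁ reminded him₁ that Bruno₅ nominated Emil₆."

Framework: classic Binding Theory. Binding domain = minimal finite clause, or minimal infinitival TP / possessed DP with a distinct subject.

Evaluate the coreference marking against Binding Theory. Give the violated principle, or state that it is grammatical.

The two coindexed NPs are *[Hugo₄'s student]₁* and *him₁*.
*him₁* is a pronoun. Its binding domain is the embedded TP, whose subject is [Hugo₄'s student]₁.
*[Hugo₄'s student]₁* c-commands it within that domain and carries the same index.
The pronoun is locally bound → Principle B violation.

Principle B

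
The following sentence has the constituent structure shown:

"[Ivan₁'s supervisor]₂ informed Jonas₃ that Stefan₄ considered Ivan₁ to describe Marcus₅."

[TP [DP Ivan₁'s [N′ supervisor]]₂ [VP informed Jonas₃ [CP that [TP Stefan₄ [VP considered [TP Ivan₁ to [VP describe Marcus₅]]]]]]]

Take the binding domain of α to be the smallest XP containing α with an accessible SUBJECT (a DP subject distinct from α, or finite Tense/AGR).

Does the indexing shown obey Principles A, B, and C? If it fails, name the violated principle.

grammatical

The two coindexed NPs are *Ivan₁* and *Ivan₁*.
*Ivan₁* is an R-expression; no coindexed NP c-commands it, so Principle C holds.
*Ivan₁* is an R-expression; *Ivan₁* does not c-command it, and no other NP shares its index, so Principle C is satisfied.
All principles are respected.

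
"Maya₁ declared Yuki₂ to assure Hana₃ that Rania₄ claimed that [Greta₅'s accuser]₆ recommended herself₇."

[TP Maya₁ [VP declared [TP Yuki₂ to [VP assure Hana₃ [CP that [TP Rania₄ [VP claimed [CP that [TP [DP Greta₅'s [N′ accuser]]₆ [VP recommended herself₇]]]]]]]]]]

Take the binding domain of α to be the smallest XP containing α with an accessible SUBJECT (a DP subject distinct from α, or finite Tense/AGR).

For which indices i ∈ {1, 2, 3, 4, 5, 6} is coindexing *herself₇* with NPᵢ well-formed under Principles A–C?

*herself* is an anaphor, so Principle A applies: it must be bound in its binding domain.
Binding domain of *herself₇*: the embedded TP, whose subject is [Greta₅'s accuser]₆.
*Maya₁* c-commands the anaphor but is outside its binding domain → cannot satisfy Principle A.
*Yuki₂* c-commands the anaphor but is outside its binding domain → cannot satisfy Principle A.
*Hana₃* c-commands the anaphor but is outside its binding domain → cannot satisfy Principle A.
*Rania₄* c-commands the anaphor but is outside its binding domain → cannot satisfy Principle A.
*Greta₅* does not c-command the anaphor → cannot bind it.
*[Greta₅'s accuser]₆* c-commands the anaphor within its binding domain → licit binder.

{6}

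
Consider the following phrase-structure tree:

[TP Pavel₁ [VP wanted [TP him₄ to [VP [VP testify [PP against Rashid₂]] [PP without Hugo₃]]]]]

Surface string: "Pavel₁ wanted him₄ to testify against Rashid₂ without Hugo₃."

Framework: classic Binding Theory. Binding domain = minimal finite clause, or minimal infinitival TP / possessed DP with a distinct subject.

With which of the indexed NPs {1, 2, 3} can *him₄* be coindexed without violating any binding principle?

*him* is a pronoun, so Principle B applies: it must be free in its binding domain.
Binding domain of *him₄*: the matrix TP, whose subject is Pavel₁.
*Pavel₁* c-commands the pronoun within its binding domain → coindexation would violate Principle B.
*Rashid₂*: the pronoun c-commands this R-expression → coindexation would violate Principle C on *Rashid₂*.
*Hugo₃*: the pronoun c-commands this R-expression → coindexation would violate Principle C on *Hugo₃*.

none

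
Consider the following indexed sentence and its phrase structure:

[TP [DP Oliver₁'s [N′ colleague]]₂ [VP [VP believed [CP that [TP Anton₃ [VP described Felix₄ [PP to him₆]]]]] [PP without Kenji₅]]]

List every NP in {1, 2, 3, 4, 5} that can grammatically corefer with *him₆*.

{1, 2, 5}

*him* is a pronoun, so Principle B applies: it must be free in its binding domain.
Binding domain of *him₆*: the embedded TP, whose subject is Anton₃.
*Oliver₁* and the pronoun do not c-command one another → neither Principle B nor Principle C is at stake; coindexation permitted.
*[Oliver₁'s colleague]₂* c-commands the pronoun but from outside its binding domain, and is not c-commanded by it → coindexation permitted.
*Anton₃* c-commands the pronoun within its binding domain → coindexation would violate Principle B.
*Felix₄* c-commands the pronoun within its binding domain → coindexation would violate Principle B.
*Kenji₅* and the pronoun do not c-command one another → neither Principle B nor Principle C is at stake; coindexation permitted.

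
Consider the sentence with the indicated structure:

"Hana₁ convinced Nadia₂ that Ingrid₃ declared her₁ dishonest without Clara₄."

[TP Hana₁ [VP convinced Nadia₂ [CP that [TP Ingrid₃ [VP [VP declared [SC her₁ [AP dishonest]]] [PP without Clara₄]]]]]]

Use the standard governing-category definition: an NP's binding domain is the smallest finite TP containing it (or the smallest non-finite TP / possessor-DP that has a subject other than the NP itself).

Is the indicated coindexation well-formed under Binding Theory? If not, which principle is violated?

The two coindexed NPs are *Hana₁* and *her₁*.
*her₁* is a pronoun; its binding domain is the embedded TP, whose subject is Ingrid₃. Within that domain it is c-commanded only by *Ingrid₃*, which carries a different index — the pronoun is free locally, so Principle B holds.
*Hana₁* is an R-expression; *her₁* does not c-command it, and no other NP shares its index, so Principle C is satisfied.
All principles are respected.

grammatical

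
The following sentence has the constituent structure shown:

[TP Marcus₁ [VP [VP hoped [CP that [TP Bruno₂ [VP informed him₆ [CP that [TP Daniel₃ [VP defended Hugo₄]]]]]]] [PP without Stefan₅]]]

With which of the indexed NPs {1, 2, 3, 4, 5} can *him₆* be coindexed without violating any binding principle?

{1, 5}

*him* is a pronoun, so Principle B applies: it must be free in its binding domain.
Binding domain of *him₆*: the embedded TP, whose subject is Bruno₂.
*Marcus₁* c-commands the pronoun but from outside its binding domain, and is not c-commanded by it → coindexation permitted.
*Bruno₂* c-commands the pronoun within its binding domain → coindexation would violate Principle B.
*Daniel₃*: the pronoun c-commands this R-expression → coindexation would violate Principle C on *Daniel₃*.
*Hugo₄*: the pronoun c-commands this R-expression → coindexation would violate Principle C on *Hugo₄*.
*Stefan₅* and the pronoun do not c-command one another → neither Principle B nor Principle C is at stake; coindexation permitted.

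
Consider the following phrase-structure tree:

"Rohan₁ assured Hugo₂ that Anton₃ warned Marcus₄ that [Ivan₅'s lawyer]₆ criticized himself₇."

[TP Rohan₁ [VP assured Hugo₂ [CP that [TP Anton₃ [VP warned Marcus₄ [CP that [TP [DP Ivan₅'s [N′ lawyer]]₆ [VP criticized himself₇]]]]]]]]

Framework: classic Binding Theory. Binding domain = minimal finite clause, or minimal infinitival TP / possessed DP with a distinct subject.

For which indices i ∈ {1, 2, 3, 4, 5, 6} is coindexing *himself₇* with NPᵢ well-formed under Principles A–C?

{6}

*himself* is an anaphor, so Principle A applies: it must be bound in its binding domain.
Binding domain of *himself₇*: the embedded TP, whose subject is [Ivan₅'s lawyer]₆.
*Rohan₁* c-commands the anaphor but is outside its binding domain → cannot satisfy Principle A.
*Hugo₂* c-commands the anaphor but is outside its binding domain → cannot satisfy Principle A.
*Anton₃* c-commands the anaphor but is outside its binding domain → cannot satisfy Principle A.
*Marcus₄* c-commands the anaphor but is outside its binding domain → cannot satisfy Principle A.
*Ivan₅* does not c-command the anaphor → cannot bind it.
*[Ivan₅'s lawyer]₆* c-commands the anaphor within its binding domain → licit binder.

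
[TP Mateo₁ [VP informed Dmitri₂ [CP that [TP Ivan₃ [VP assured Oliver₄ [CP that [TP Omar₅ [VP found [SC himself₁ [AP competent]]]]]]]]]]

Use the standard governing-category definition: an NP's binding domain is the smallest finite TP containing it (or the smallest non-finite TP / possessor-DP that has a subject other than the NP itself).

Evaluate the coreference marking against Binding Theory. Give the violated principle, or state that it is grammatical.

The two coindexed NPs are *Mateo₁* and *himself₁*.
*himself₁* is an anaphor. Principle A requires it to be bound within its binding domain — the embedded TP, whose subject is Omar₅.
Within that domain it is c-commanded by *Omar₅*, which does not share its index.
*Mateo₁* does c-command the anaphor, but from outside its binding domain.
The anaphor is unbound in its domain → Principle A violation.

Principle A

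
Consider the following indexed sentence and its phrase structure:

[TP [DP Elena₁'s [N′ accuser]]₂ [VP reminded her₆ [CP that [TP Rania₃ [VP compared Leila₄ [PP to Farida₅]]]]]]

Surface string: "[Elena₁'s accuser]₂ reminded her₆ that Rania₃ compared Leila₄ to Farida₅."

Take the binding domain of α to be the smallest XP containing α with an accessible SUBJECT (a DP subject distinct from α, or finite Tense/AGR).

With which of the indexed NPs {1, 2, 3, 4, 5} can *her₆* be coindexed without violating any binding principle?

{1}

*her* is a pronoun, so Principle B applies: it must be free in its binding domain.
Binding domain of *her₆*: the matrix TP, whose subject is [Elena₁'s accuser]₂.
*Elena₁* and the pronoun do not c-command one another → neither Principle B nor Principle C is at stake; coindexation permitted.
*[Elena₁'s accuser]₂* c-commands the pronoun within its binding domain → coindexation would violate Principle B.
*Rania₃*: the pronoun c-commands this R-expression → coindexation would violate Principle C on *Rania₃*.
*Leila₄*: the pronoun c-commands this R-expression → coindexation would violate Principle C on *Leila₄*.
*Farida₅*: the pronoun c-commands this R-expression → coindexation would violate Principle C on *Farida₅*.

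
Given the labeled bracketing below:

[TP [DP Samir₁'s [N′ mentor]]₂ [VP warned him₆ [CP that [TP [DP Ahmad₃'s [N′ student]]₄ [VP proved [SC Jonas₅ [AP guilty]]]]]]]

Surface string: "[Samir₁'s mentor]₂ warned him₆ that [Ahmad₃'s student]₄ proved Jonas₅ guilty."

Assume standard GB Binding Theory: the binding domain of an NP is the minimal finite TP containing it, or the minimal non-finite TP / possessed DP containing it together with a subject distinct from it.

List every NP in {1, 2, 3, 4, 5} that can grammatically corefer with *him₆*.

*him* is a pronoun, so Principle B applies: it must be free in its binding domain.
Binding domain of *him₆*: the matrix TP, whose subject is [Samir₁'s mentor]₂.
*Samir₁* and the pronoun do not c-command one another → neither Principle B nor Principle C is at stake; coindexation permitted.
*[Samir₁'s mentor]₂* c-commands the pronoun within its binding domain → coindexation would violate Principle B.
*Ahmad₃*: the pronoun c-commands this R-expression → coindexation would violate Principle C on *Ahmad₃*.
*[Ahmad₃'s student]₄*: the pronoun c-commands this R-expression → coindexation would violate Principle C on *[Ahmad₃'s student]₄*.
*Jonas₅*: the pronoun c-commands this R-expression → coindexation would violate Principle C on *Jonas₅*.

{1}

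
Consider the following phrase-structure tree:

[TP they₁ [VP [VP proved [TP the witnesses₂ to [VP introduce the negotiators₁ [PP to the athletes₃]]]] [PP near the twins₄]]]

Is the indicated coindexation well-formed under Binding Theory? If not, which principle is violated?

Principle C

The two coindexed NPs are *they₁* and *the negotiators₁*.
*the negotiators₁* is an R-expression. Principle C requires it to be free everywhere.
*they₁* c-commands it and carries the same index.
The R-expression is bound → Principle C violation.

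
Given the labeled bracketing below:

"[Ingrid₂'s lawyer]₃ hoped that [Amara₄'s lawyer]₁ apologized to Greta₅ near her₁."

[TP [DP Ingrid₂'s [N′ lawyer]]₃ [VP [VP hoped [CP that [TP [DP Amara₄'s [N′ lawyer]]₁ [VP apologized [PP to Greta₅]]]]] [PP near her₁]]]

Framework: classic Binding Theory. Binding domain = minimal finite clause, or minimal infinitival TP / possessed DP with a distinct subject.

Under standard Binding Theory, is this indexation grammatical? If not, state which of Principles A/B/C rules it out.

grammatical

The two coindexed NPs are *[Amara₄'s lawyer]₁* and *her₁*.
*her₁* is a pronoun; its binding domain is the matrix TP, whose subject is [Ingrid₂'s lawyer]₃. Within that domain it is c-commanded only by *[Ingrid₂'s lawyer]₃*, which carries a different index — the pronoun is free locally, so Principle B holds.
*[Amara₄'s lawyer]₁* is an R-expression; *her₁* does not c-command it, and no other NP shares its index, so Principle C is satisfied.
All principles are respected.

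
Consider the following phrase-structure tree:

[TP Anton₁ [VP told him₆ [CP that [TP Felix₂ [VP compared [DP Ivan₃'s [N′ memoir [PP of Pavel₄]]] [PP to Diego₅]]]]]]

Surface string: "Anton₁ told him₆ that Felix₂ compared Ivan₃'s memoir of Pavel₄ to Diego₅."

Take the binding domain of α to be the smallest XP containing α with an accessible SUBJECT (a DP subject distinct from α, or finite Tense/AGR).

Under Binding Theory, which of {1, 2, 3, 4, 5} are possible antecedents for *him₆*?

*him* is a pronoun, so Principle B applies: it must be free in its binding domain.
Binding domain of *him₆*: the matrix TP, whose subject is Anton₁.
*Anton₁* c-commands the pronoun within its binding domain → coindexation would violate Principle B.
*Felix₂*: the pronoun c-commands this R-expression → coindexation would violate Principle C on *Felix₂*.
*Ivan₃*: the pronoun c-commands this R-expression → coindexation would violate Principle C on *Ivan₃*.
*Pavel₄*: the pronoun c-commands this R-expression → coindexation would violate Principle C on *Pavel₄*.
*Diego₅*: the pronoun c-commands this R-expression → coindexation would violate Principle C on *Diego₅*.

none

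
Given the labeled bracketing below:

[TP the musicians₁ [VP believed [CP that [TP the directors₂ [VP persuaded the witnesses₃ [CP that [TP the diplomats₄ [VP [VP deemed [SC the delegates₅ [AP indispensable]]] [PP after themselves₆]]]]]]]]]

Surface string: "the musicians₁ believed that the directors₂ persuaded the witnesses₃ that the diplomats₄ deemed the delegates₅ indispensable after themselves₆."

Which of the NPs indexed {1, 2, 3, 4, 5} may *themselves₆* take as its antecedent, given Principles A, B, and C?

{4}

*themselves* is an anaphor, so Principle A applies: it must be bound in its binding domain.
Binding domain of *themselves₆*: the embedded TP, whose subject is the diplomats₄.
*the musicians₁* c-commands the anaphor but is outside its binding domain → cannot satisfy Principle A.
*the directors₂* c-commands the anaphor but is outside its binding domain → cannot satisfy Principle A.
*the witnesses₃* c-commands the anaphor but is outside its binding domain → cannot satisfy Principle A.
*the diplomats₄* c-commands the anaphor within its binding domain → licit binder.
*the delegates₅* does not c-command the anaphor → cannot bind it.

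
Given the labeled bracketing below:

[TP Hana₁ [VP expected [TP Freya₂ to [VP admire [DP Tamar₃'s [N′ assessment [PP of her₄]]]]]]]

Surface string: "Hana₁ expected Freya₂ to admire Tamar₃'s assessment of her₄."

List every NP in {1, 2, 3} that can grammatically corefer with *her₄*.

{1, 2}

*her* is a pronoun, so Principle B applies: it must be free in its binding domain.
Binding domain of *her₄*: the possessed DP, whose subject is Tamar₃.
*Hana₁* c-commands the pronoun but from outside its binding domain, and is not c-commanded by it → coindexation permitted.
*Freya₂* c-commands the pronoun but from outside its binding domain, and is not c-commanded by it → coindexation permitted.
*Tamar₃* c-commands the pronoun within its binding domain → coindexation would violate Principle B.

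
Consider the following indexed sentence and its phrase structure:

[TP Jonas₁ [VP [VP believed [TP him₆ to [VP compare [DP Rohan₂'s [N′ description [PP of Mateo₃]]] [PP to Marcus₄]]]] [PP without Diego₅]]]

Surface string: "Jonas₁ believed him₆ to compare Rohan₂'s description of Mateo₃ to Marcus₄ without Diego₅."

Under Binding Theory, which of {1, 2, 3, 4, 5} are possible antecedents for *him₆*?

*him* is a pronoun, so Principle B applies: it must be free in its binding domain.
Binding domain of *him₆*: the matrix TP, whose subject is Jonas₁.
*Jonas₁* c-commands the pronoun within its binding domain → coindexation would violate Principle B.
*Rohan₂*: the pronoun c-commands this R-expression → coindexation would violate Principle C on *Rohan₂*.
*Mateo₃*: the pronoun c-commands this R-expression → coindexation would violate Principle C on *Mateo₃*.
*Marcus₄*: the pronoun c-commands this R-expression → coindexation would violate Principle C on *Marcus₄*.
*Diego₅* and the pronoun do not c-command one another → neither Principle B nor Principle C is at stake; coindexation permitted.

{5}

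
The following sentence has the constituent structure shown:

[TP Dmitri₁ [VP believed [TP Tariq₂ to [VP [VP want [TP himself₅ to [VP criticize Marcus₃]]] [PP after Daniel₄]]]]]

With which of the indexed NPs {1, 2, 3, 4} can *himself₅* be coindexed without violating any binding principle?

{2}

*himself* is an anaphor, so Principle A applies: it must be bound in its binding domain.
Binding domain of *himself₅*: the embedded TP, whose subject is Tariq₂.
*Dmitri₁* c-commands the anaphor but is outside its binding domain → cannot satisfy Principle A.
*Tariq₂* c-commands the anaphor within its binding domain → licit binder.
*Marcus₃* does not c-command the anaphor → cannot bind it.
*Daniel₄* does not c-command the anaphor → cannot bind it.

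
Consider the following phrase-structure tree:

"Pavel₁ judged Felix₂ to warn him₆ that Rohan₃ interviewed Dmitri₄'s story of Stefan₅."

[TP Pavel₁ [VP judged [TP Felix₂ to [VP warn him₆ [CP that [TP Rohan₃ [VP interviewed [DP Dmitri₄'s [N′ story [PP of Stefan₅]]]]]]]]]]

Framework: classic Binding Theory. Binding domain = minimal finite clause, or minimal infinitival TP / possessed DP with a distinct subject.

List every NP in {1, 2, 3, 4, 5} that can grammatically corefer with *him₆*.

*him* is a pronoun, so Principle B applies: it must be free in its binding domain.
Binding domain of *him₆*: the embedded TP, whose subject is Felix₂.
*Pavel₁* c-commands the pronoun but from outside its binding domain, and is not c-commanded by it → coindexation permitted.
*Felix₂* c-commands the pronoun within its binding domain → coindexation would violate Principle B.
*Rohan₃*: the pronoun c-commands this R-expression → coindexation would violate Principle C on *Rohan₃*.
*Dmitri₄*: the pronoun c-commands this R-expression → coindexation would violate Principle C on *Dmitri₄*.
*Stefan₅*: the pronoun c-commands this R-expression → coindexation would violate Principle C on *Stefan₅*.

{1}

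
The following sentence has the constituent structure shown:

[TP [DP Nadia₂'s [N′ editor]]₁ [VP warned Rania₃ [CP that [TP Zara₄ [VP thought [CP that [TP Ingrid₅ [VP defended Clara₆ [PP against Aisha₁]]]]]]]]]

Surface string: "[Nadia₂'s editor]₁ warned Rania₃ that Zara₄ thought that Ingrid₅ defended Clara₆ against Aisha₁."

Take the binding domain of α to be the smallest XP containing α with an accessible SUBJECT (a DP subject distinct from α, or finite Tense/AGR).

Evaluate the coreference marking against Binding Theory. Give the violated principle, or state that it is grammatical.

Principle C

The two coindexed NPs are *[Nadia₂'s editor]₁* and *Aisha₁*.
*Aisha₁* is an R-expression. Principle C requires it to be free everywhere.
*[Nadia₂'s editor]₁* c-commands it and carries the same index.
The R-expression is bound → Principle C violation.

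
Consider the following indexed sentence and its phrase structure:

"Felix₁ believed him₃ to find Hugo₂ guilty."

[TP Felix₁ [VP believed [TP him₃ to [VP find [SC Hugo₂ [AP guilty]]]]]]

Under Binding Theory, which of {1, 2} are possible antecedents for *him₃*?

*him* is a pronoun, so Principle B applies: it must be free in its binding domain.
Binding domain of *him₃*: the matrix TP, whose subject is Felix₁.
*Felix₁* c-commands the pronoun within its binding domain → coindexation would violate Principle B.
*Hugo₂*: the pronoun c-commands this R-expression → coindexation would violate Principle C on *Hugo₂*.

none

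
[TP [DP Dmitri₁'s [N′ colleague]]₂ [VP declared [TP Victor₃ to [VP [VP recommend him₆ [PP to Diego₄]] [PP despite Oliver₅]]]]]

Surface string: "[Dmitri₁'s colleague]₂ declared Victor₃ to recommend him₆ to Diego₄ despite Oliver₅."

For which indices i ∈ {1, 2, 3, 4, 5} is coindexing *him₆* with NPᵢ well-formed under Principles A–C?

{1, 2, 5}

*him* is a pronoun, so Principle B applies: it must be free in its binding domain.
Binding domain of *him₆*: the embedded TP, whose subject is Victor₃.
*Dmitri₁* and the pronoun do not c-command one another → neither Principle B nor Principle C is at stake; coindexation permitted.
*[Dmitri₁'s colleague]₂* c-commands the pronoun but from outside its binding domain, and is not c-commanded by it → coindexation permitted.
*Victor₃* c-commands the pronoun within its binding domain → coindexation would violate Principle B.
*Diego₄*: the pronoun c-commands this R-expression → coindexation would violate Principle C on *Diego₄*.
*Oliver₅* and the pronoun do not c-command one another → neither Principle B nor Principle C is at stake; coindexation permitted.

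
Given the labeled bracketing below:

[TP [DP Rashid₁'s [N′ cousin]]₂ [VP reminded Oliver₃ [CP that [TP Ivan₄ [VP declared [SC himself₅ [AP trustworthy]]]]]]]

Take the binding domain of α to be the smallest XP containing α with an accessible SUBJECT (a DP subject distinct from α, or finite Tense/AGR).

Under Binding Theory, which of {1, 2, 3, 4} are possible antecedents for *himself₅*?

*himself* is an anaphor, so Principle A applies: it must be bound in its binding domain.
Binding domain of *himself₅*: the embedded TP, whose subject is Ivan₄.
*Rashid₁* does not c-command the anaphor → cannot bind it.
*[Rashid₁'s cousin]₂* c-commands the anaphor but is outside its binding domain → cannot satisfy Principle A.
*Oliver₃* c-commands the anaphor but is outside its binding domain → cannot satisfy Principle A.
*Ivan₄* c-commands the anaphor within its binding domain → licit binder.

{4}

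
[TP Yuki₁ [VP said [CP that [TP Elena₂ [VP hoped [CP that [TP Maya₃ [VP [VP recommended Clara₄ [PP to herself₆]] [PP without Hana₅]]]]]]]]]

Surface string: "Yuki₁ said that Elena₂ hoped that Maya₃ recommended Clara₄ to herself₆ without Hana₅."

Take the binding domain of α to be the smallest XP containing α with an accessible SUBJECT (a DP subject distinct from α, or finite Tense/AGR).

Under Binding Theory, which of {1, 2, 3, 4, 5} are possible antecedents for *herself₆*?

*herself* is an anaphor, so Principle A applies: it must be bound in its binding domain.
Binding domain of *herself₆*: the embedded TP, whose subject is Maya₃.
*Yuki₁* c-commands the anaphor but is outside its binding domain → cannot satisfy Principle A.
*Elena₂* c-commands the anaphor but is outside its binding domain → cannot satisfy Principle A.
*Maya₃* c-commands the anaphor within its binding domain → licit binder.
*Clara₄* c-commands the anaphor within its binding domain → licit binder.
*Hana₅* does not c-command the anaphor → cannot bind it.

{3, 4}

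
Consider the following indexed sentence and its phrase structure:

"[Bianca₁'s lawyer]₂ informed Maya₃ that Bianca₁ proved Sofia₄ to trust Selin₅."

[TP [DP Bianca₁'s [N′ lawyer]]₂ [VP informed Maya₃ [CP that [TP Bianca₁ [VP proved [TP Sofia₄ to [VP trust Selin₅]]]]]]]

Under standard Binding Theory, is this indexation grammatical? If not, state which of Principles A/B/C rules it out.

grammatical

The two coindexed NPs are *Bianca₁* and *Bianca₁*.
*Bianca₁* is an R-expression; no coindexed NP c-commands it, so Principle C holds.
*Bianca₁* is an R-expression; *Bianca₁* does not c-command it, and no other NP shares its index, so Principle C is satisfied.
All principles are respected.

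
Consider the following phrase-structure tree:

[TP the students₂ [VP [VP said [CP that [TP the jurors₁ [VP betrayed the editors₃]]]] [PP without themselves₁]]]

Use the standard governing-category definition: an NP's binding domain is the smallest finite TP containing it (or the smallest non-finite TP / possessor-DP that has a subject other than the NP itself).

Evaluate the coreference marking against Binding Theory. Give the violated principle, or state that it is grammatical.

The two coindexed NPs are *the jurors₁* and *themselves₁*.
*themselves₁* is an anaphor. Principle A requires it to be bound within its binding domain — the matrix TP, whose subject is the students₂.
Within that domain it is c-commanded by *the students₂*, which does not share its index.
*the jurors₁* does not c-command the anaphor at all.
The anaphor is unbound in its domain → Principle A violation.

Principle A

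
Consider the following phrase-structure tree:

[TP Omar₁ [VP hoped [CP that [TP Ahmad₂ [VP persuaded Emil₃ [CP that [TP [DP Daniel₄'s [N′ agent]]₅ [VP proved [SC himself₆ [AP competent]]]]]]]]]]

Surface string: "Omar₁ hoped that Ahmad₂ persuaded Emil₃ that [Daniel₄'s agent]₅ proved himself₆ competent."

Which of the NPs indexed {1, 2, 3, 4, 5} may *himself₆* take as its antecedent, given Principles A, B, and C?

*himself* is an anaphor, so Principle A applies: it must be bound in its binding domain.
Binding domain of *himself₆*: the embedded TP, whose subject is [Daniel₄'s agent]₅.
*Omar₁* c-commands the anaphor but is outside its binding domain → cannot satisfy Principle A.
*Ahmad₂* c-commands the anaphor but is outside its binding domain → cannot satisfy Principle A.
*Emil₃* c-commands the anaphor but is outside its binding domain → cannot satisfy Principle A.
*Daniel₄* does not c-command the anaphor → cannot bind it.
*[Daniel₄'s agent]₅* c-commands the anaphor within its binding domain → licit binder.

{5}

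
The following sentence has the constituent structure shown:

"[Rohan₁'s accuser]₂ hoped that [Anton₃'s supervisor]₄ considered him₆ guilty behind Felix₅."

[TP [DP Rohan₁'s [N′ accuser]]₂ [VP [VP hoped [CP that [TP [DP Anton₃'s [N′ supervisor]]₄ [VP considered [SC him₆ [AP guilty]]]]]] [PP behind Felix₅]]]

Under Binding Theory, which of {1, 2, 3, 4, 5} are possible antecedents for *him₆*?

{1, 2, 3, 5}

*him* is a pronoun, so Principle B applies: it must be free in its binding domain.
Binding domain of *him₆*: the embedded TP, whose subject is [Anton₃'s supervisor]₄.
*Rohan₁* and the pronoun do not c-command one another → neither Principle B nor Principle C is at stake; coindexation permitted.
*[Rohan₁'s accuser]₂* c-commands the pronoun but from outside its binding domain, and is not c-commanded by it → coindexation permitted.
*Anton₃* and the pronoun do not c-command one another → neither Principle B nor Principle C is at stake; coindexation permitted.
*[Anton₃'s supervisor]₄* c-commands the pronoun within its binding domain → coindexation would violate Principle B.
*Felix₅* and the pronoun do not c-command one another → neither Principle B nor Principle C is at stake; coindexation permitted.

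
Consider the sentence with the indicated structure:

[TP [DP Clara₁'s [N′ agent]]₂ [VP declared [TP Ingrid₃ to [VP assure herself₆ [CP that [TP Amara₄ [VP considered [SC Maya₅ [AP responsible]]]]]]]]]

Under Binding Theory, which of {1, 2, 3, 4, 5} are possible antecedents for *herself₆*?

{3}

*herself* is an anaphor, so Principle A applies: it must be bound in its binding domain.
Binding domain of *herself₆*: the embedded TP, whose subject is Ingrid₃.
*Clara₁* does not c-command the anaphor → cannot bind it.
*[Clara₁'s agent]₂* c-commands the anaphor but is outside its binding domain → cannot satisfy Principle A.
*Ingrid₃* c-commands the anaphor within its binding domain → licit binder.
*Amara₄* does not c-command the anaphor → cannot bind it.
*Maya₅* does not c-command the anaphor → cannot bind it.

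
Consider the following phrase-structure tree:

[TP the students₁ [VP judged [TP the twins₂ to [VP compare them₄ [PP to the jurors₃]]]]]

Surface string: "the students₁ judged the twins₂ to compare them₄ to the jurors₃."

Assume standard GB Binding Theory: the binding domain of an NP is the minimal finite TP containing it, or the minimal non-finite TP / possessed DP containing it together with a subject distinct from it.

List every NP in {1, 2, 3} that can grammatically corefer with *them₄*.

*them* is a pronoun, so Principle B applies: it must be free in its binding domain.
Binding domain of *them₄*: the embedded TP, whose subject is the twins₂.
*the students₁* c-commands the pronoun but from outside its binding domain, and is not c-commanded by it → coindexation permitted.
*the twins₂* c-commands the pronoun within its binding domain → coindexation would violate Principle B.
*the jurors₃*: the pronoun c-commands this R-expression → coindexation would violate Principle C on *the jurors₃*.

{1}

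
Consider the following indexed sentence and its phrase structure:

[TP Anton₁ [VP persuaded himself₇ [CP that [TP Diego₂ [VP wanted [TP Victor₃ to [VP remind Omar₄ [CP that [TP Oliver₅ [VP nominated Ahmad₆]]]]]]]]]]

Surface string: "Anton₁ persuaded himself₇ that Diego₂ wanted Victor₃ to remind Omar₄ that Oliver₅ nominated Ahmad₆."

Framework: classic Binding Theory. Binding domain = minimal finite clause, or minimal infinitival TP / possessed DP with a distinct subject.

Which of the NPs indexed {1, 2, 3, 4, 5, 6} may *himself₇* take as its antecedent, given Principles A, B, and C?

{1}

*himself* is an anaphor, so Principle A applies: it must be bound in its binding domain.
Binding domain of *himself₇*: the matrix TP, whose subject is Anton₁.
*Anton₁* c-commands the anaphor within its binding domain → licit binder.
*Diego₂* does not c-command the anaphor → cannot bind it.
*Victor₃* does not c-command the anaphor → cannot bind it.
*Omar₄* does not c-command the anaphor → cannot bind it.
*Oliver₅* does not c-command the anaphor → cannot bind it.
*Ahmad₆* does not c-command the anaphor → cannot bind it.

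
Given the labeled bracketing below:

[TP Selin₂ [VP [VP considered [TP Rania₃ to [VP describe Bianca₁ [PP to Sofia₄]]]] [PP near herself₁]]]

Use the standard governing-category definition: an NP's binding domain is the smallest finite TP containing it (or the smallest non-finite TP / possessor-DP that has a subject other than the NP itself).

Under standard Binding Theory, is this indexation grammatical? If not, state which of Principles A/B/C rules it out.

Principle A

The two coindexed NPs are *Bianca₁* and *herself₁*.
*herself₁* is an anaphor. Principle A requires it to be bound within its binding domain — the matrix TP, whose subject is Selin₂.
Within that domain it is c-commanded by *Selin₂*, which does not share its index.
*Bianca₁* does not c-command the anaphor at all.
The anaphor is unbound in its domain → Principle A violation.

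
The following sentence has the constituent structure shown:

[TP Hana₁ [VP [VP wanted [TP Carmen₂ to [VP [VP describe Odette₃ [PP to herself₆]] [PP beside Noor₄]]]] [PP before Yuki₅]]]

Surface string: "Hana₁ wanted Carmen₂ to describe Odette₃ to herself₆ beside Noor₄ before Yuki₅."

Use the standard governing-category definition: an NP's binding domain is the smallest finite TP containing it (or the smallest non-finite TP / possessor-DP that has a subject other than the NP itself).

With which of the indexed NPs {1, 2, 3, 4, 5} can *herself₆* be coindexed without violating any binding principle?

*herself* is an anaphor, so Principle A applies: it must be bound in its binding domain.
Binding domain of *herself₆*: the embedded TP, whose subject is Carmen₂.
*Hana₁* c-commands the anaphor but is outside its binding domain → cannot satisfy Principle A.
*Carmen₂* c-commands the anaphor within its binding domain → licit binder.
*Odette₃* c-commands the anaphor within its binding domain → licit binder.
*Noor₄* does not c-command the anaphor → cannot bind it.
*Yuki₅* does not c-command the anaphor → cannot bind it.

{2, 3}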